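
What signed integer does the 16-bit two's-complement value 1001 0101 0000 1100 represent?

MSB is 1, so the value is negative.
Invert: 0110101011110011. Add 1: 0110101011110100 = 27380. So the value is −27380.

-27380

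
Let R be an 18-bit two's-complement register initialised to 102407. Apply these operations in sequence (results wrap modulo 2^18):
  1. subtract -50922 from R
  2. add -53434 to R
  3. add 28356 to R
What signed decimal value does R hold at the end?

128251

Start: R = 102407 = 011001000000000111.
R = 102407 − (-50922) = 153329; wraps to -108815 = 100101011011110001
R = -108815 + (-53434) = -162249; wraps to 99895 = 011000011000110111
R = 99895 + 28356 = 128251 = 011111010011111011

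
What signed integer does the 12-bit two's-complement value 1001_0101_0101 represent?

MSB is 1, so the value is negative.
Unsigned reading: 2389. Subtract 2^12 = 4096: 2389 − 4096 = -1707.

-1707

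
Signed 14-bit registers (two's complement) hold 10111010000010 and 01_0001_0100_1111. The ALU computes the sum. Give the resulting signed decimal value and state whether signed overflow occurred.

10111010000010 = -4478 (signed)
01_0001_0100_1111 → 01000101001111 = 4431 (signed)
  10111010000010
+ 01000101001111
= 11111111010001
Result 11111111010001: MSB = 1 → 16337 − 16384 = -47.
Addends have opposite signs, so signed overflow cannot occur.

-47; no overflow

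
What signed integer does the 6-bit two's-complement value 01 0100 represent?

20

MSB is 0, so the value is non-negative: 010100 = 20.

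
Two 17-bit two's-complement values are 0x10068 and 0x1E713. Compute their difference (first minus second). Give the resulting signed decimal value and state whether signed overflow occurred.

0x10068 = 10000000001101000 = -65432 (signed)
0x1E713 = 11110011100010011 = -6381 (signed)
Subtract via negate-and-add: invert 11110011100010011 + 1 = 00001100011101101 (i.e. 6381).
  10000000001101000
+ 00001100011101101
= 10001100101010101
Result 10001100101010101: MSB = 1 → 72021 − 131072 = -59051.
Addends (after negating the subtrahend) have opposite signs, so signed overflow cannot occur.

-59051; no overflow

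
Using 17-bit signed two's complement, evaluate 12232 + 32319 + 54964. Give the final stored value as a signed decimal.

-31557

12232 + 32319 = 44551 (01010111000000111)
44551 + 54964 = 99515 → wraps to -31557 (11000010010111011)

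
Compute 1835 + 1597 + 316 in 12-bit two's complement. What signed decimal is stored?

1835 + 1597 = 3432 → wraps to -664 (110101101000)
-664 + 316 = -348 (111010100100)

-348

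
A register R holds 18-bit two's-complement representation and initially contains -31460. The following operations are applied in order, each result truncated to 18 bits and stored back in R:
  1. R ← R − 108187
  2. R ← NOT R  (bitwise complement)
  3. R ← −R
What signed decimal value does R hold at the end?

122498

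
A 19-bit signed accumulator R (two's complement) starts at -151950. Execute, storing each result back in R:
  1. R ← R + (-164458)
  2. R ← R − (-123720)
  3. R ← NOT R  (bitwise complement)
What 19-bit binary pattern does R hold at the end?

Start: R = -151950 = 1011010111001110010.
R = -151950 + (-164458) = -316408; wraps to 207880 = 0110010110000001000
R = 207880 − (-123720) = 331600; wraps to -192688 = 1010000111101010000
R = NOT 1010000111101010000 = 0101111000010101111 = 192687

0101111000010101111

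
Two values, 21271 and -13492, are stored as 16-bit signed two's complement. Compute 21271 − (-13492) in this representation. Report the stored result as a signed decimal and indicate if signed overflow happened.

-30773; overflow

21271 → 0101001100010111
-13492 → 1100101101001100
Subtract via negate-and-add: invert 1100101101001100 + 1 = 0011010010110100 (i.e. 13492).
  0101001100010111
+ 0011010010110100
= 1000011111001011
Result 1000011111001011: MSB = 1 → 34763 − 65536 = -30773.
Both addends (after negating the subtrahend) are non-negative but the stored result is negative: signed overflow. The true value 21271 − (-13492) = 34763 lies outside [-32768, 32767].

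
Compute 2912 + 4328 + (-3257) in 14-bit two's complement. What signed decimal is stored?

2912 + 4328 = 7240 (01110001001000)
7240 + (-3257) = 3983 (00111110001111)

3983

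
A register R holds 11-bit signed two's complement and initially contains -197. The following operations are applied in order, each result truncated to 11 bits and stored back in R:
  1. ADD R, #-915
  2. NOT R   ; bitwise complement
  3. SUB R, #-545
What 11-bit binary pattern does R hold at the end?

11001111000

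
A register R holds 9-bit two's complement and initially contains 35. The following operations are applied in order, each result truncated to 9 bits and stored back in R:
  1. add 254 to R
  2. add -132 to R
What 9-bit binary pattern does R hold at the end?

010011101

Start: R = 35 = 000100011.
R = 35 + 254 = 289; wraps to -223 = 100100001
R = -223 + (-132) = -355; wraps to 157 = 010011101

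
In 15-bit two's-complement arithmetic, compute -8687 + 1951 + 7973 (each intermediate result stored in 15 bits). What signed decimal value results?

1237

-8687 + 1951 = -6736 (110010110110000)
-6736 + 7973 = 1237 (000010011010101)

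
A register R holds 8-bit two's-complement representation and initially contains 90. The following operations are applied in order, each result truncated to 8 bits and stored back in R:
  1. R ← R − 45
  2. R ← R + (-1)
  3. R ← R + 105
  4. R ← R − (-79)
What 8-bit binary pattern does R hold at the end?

Start: R = 90 = 01011010.
R = 90 − 45 = 45 = 00101101
R = 45 + (-1) = 44 = 00101100
R = 44 + 105 = 149; wraps to -107 = 10010101
R = -107 − (-79) = -28 = 11100100

11100100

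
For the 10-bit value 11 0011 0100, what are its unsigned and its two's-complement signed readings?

Unsigned: 1100110100 = 820.
Signed: MSB=1 → 820 − 1024 = -204.

unsigned = 820, signed = -204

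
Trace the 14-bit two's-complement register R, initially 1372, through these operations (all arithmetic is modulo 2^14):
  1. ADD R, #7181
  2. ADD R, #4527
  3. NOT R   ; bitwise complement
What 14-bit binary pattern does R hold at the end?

Start: R = 1372 = 00010101011100.
R = 1372 + 7181 = 8553; wraps to -7831 = 10000101101001
R = -7831 + 4527 = -3304 = 11001100011000
R = NOT 11001100011000 = 00110011100111 = 3303

00110011100111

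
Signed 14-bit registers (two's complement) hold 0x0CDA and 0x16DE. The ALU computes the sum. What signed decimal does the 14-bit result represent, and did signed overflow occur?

-7240; overflow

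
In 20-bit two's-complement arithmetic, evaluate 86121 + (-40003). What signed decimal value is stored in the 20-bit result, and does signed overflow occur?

86121 → 00010101000001101001
-40003 → 11110110001110111101
  00010101000001101001
+ 11110110001110111101
= 00001011010000100110  (discard carry-out 1)
Result 00001011010000100110: MSB = 0 → value 46118.
Addends have opposite signs, so signed overflow cannot occur.

46118; no overflow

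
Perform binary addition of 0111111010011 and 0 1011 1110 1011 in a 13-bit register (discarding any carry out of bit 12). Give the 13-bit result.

  0111111010011
+ 0101111101011
= 1101110111110

1101110111110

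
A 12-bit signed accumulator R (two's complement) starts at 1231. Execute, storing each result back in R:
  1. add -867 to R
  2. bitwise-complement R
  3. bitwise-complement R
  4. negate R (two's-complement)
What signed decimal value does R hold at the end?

-364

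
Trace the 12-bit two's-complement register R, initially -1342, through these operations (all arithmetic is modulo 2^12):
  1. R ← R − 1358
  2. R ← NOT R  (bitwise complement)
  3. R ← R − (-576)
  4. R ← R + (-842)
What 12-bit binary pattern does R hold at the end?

Start: R = -1342 = 101011000010.
R = -1342 − 1358 = -2700; wraps to 1396 = 010101110100
R = NOT 010101110100 = 101010001011 = -1397
R = -1397 − (-576) = -821 = 110011001011
R = -821 + (-842) = -1663 = 100110000001

100110000001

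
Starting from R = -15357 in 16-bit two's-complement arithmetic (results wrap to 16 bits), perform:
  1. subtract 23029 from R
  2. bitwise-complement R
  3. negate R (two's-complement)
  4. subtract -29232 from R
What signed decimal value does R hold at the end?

Start: R = -15357 = 1100010000000011.
R = -15357 − 23029 = -38386; wraps to 27150 = 0110101000001110
R = NOT 0110101000001110 = 1001010111110001 = -27151
R = −(-27151) = 27151 = 0110101000001111
R = 27151 − (-29232) = 56383; wraps to -9153 = 1101110000111111

-9153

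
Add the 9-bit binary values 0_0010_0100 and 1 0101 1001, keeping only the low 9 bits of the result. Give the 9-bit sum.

  000100100
+ 101011001
= 101111101

101111101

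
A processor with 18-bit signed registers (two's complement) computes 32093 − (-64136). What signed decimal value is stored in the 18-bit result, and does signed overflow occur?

96229; no overflow

32093 → 000111110101011101
-64136 → 110000010101111000
Subtract via negate-and-add: invert 110000010101111000 + 1 = 001111101010001000 (i.e. 64136).
  000111110101011101
+ 001111101010001000
= 010111011111100101
Result 010111011111100101: MSB = 0 → value 96229.
Both addends (after negating the subtrahend) are non-negative and so is the stored result: no signed overflow.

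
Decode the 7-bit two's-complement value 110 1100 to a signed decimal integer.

MSB is 1, so the value is negative.
Invert: 0010011. Add 1: 0010100 = 20. So the value is −20.

-20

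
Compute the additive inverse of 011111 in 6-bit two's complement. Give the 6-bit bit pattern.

Invert: 100000. Add 1: 100001.

100001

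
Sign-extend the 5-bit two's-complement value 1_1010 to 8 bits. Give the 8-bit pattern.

11111010

MSB of 11010 is 1; replicate it into the new high bits.
111|11010 → 11111010 (still -6).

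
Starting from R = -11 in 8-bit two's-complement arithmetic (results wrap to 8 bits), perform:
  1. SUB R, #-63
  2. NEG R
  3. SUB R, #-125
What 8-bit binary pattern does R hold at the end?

01001001

Start: R = -11 = 11110101.
R = -11 − (-63) = 52 = 00110100
R = −(52) = -52 = 11001100
R = -52 − (-125) = 73 = 01001001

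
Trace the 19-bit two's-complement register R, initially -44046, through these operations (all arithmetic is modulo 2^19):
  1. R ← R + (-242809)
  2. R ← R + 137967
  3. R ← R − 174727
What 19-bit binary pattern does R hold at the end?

0110000111111100001

Start: R = -44046 = 1110101001111110010.
R = -44046 + (-242809) = -286855; wraps to 237433 = 0111001111101111001
R = 237433 + 137967 = 375400; wraps to -148888 = 1011011101001101000
R = -148888 − 174727 = -323615; wraps to 200673 = 0110000111111100001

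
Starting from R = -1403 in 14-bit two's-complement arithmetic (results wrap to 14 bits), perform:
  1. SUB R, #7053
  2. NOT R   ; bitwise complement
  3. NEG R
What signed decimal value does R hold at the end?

Start: R = -1403 = 11101010000101.
R = -1403 − 7053 = -8456; wraps to 7928 = 01111011111000
R = NOT 01111011111000 = 10000100000111 = -7929
R = −(-7929) = 7929 = 01111011111001

7929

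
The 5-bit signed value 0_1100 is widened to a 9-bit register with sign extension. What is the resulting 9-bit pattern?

000001100

MSB of 01100 is 0; replicate it into the new high bits.
0000|01100 → 000001100 (still 12).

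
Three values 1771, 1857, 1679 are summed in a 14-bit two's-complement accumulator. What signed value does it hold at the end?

5307

1771 + 1857 = 3628 (00111000101100)
3628 + 1679 = 5307 (01010010111011)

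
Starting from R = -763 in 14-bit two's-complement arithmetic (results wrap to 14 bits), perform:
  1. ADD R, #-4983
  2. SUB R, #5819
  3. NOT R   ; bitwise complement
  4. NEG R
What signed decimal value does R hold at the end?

4820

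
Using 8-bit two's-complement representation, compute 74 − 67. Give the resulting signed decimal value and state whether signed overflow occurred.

74 → 01001010
67 → 01000011
Subtract via negate-and-add: invert 01000011 + 1 = 10111101 (i.e. -67).
  01001010
+ 10111101
= 00000111  (discard carry-out 1)
Result 00000111: MSB = 0 → value 7.
Addends (after negating the subtrahend) have opposite signs, so signed overflow cannot occur.

7; no overflow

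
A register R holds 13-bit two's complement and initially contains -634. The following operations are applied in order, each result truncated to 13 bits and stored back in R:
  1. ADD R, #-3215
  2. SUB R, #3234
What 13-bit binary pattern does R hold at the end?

0010001010101

Start: R = -634 = 1110110000110.
R = -634 + (-3215) = -3849 = 1000011110111
R = -3849 − 3234 = -7083; wraps to 1109 = 0010001010101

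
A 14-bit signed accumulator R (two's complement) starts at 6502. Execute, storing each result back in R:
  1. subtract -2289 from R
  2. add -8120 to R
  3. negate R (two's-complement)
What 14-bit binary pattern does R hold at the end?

11110101100001

Start: R = 6502 = 01100101100110.
R = 6502 − (-2289) = 8791; wraps to -7593 = 10001001010111
R = -7593 + (-8120) = -15713; wraps to 671 = 00001010011111
R = −(671) = -671 = 11110101100001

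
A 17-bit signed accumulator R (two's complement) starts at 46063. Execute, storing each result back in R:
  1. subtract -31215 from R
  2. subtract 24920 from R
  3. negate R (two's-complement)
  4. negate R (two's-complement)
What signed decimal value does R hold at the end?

52358

Start: R = 46063 = 01011001111101111.
R = 46063 − (-31215) = 77278; wraps to -53794 = 10010110111011110
R = -53794 − 24920 = -78714; wraps to 52358 = 01100110010000110
R = −(52358) = -52358 = 10011001101111010
R = −(-52358) = 52358 = 01100110010000110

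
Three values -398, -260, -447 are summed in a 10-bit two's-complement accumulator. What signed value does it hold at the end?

-398 + (-260) = -658 → wraps to 366 (0101101110)
366 + (-447) = -81 (1110101111)

-81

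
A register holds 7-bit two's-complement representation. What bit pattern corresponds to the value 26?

26 is non-negative, so write it directly in 7 bits: 0011010.

0011010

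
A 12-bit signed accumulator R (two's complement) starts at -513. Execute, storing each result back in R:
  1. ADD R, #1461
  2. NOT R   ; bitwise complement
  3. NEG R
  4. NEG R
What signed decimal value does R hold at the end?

-949

Start: R = -513 = 110111111111.
R = -513 + 1461 = 948 = 001110110100
R = NOT 001110110100 = 110001001011 = -949
R = −(-949) = 949 = 001110110101
R = −(949) = -949 = 110001001011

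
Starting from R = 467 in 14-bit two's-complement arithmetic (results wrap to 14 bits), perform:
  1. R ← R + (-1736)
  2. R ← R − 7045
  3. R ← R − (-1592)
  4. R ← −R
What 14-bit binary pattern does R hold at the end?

01101001000010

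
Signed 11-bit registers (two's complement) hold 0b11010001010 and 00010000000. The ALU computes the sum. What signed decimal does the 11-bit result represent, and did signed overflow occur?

-246; no overflow

0b11010001010 → 11010001010 = -374 (signed)
00010000000 = 128 (signed)
  11010001010
+ 00010000000
= 11100001010
Result 11100001010: MSB = 1 → 1802 − 2048 = -246.
Addends have opposite signs, so signed overflow cannot occur.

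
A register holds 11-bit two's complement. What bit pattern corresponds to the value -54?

|-54| = 54 = 00000110110 in 11 bits.
Invert the bits: 11111001001. Add 1: 11111001010.

11111001010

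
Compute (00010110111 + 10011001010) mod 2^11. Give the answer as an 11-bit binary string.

  00010110111
+ 10011001010
= 10110000001

10110000001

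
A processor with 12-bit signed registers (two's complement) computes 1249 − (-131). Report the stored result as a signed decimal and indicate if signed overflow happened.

1249 → 010011100001
-131 → 111101111101
Subtract via negate-and-add: invert 111101111101 + 1 = 000010000011 (i.e. 131).
  010011100001
+ 000010000011
= 010101100100
Result 010101100100: MSB = 0 → value 1380.
Both addends (after negating the subtrahend) are non-negative and so is the stored result: no signed overflow.

1380; no overflow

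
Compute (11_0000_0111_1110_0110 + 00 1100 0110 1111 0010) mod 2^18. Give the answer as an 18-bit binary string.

  110000011111100110
+ 001100011011110010
= 111100111011011000

111100111011011000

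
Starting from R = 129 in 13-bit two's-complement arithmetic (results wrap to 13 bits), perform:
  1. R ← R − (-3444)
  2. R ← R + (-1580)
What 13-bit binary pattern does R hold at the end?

0011111001001

Start: R = 129 = 0000010000001.
R = 129 − (-3444) = 3573 = 0110111110101
R = 3573 + (-1580) = 1993 = 0011111001001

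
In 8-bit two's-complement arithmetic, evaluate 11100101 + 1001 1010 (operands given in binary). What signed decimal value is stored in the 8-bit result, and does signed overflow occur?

11100101 = -27 (signed)
1001 1010 → 10011010 = -102 (signed)
  11100101
+ 10011010
= 01111111  (discard carry-out 1)
Result 01111111: MSB = 0 → value 127.
Both addends are negative but the stored result is non-negative: signed overflow. The true value -27 + (-102) = -129 lies outside [-128, 127].

127; overflow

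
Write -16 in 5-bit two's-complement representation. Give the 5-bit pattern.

|-16| = 16 = 10000 in 5 bits.
Invert the bits: 01111. Add 1: 10000.
Check: 10000 reads as 16 − 32 = -16.

10000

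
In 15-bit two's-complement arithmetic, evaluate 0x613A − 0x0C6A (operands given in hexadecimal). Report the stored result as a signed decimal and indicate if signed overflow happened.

-11056; no overflow

0x613A = 110000100111010 = -7878 (signed)
0x0C6A = 000110001101010 = 3178 (signed)
Subtract via negate-and-add: invert 000110001101010 + 1 = 111001110010110 (i.e. -3178).
  110000100111010
+ 111001110010110
= 101010011010000  (discard carry-out 1)
Result 101010011010000: MSB = 1 → 21712 − 32768 = -11056.
Both addends (after negating the subtrahend) are negative and so is the stored result: no signed overflow.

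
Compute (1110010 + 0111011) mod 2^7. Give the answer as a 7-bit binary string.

0101101

  1110010
+ 0111011
= 0101101  (discard carry-out 1)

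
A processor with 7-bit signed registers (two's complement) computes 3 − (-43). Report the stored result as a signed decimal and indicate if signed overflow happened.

46; no overflow

3 → 0000011
-43 → 1010101
Subtract via negate-and-add: invert 1010101 + 1 = 0101011 (i.e. 43).
  0000011
+ 0101011
= 0101110
Result 0101110: MSB = 0 → value 46.
Both addends (after negating the subtrahend) are non-negative and so is the stored result: no signed overflow.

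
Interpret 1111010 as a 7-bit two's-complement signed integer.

-6

MSB is 1, so the value is negative.
Invert: 0000101. Add 1: 0000110 = 6. So the value is −6.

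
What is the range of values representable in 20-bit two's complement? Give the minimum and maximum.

min = -524288, max = 524287

Minimum: −2^19 = -524288.
Maximum: 2^19 − 1 = 524287.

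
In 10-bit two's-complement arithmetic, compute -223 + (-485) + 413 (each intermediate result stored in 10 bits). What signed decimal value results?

-223 + (-485) = -708 → wraps to 316 (0100111100)
316 + 413 = 729 → wraps to -295 (1011011001)

-295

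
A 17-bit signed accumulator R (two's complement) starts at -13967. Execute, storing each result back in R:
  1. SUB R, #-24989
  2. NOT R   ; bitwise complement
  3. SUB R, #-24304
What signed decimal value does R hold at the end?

13281

Start: R = -13967 = 11100100101110001.
R = -13967 − (-24989) = 11022 = 00010101100001110
R = NOT 00010101100001110 = 11101010011110001 = -11023
R = -11023 − (-24304) = 13281 = 00011001111100001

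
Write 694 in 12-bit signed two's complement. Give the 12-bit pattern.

694 is non-negative, so write it directly in 12 bits: 001010110110.

001010110110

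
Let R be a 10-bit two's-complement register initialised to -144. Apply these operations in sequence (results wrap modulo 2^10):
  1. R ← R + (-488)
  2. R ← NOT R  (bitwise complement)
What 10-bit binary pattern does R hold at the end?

1001110111

Start: R = -144 = 1101110000.
R = -144 + (-488) = -632; wraps to 392 = 0110001000
R = NOT 0110001000 = 1001110111 = -393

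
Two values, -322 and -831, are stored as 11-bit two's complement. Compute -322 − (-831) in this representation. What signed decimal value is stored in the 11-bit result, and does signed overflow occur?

-322 → 11010111110
-831 → 10011000001
Subtract via negate-and-add: invert 10011000001 + 1 = 01100111111 (i.e. 831).
  11010111110
+ 01100111111
= 00111111101  (discard carry-out 1)
Result 00111111101: MSB = 0 → value 509.
Addends (after negating the subtrahend) have opposite signs, so signed overflow cannot occur.

509; no overflow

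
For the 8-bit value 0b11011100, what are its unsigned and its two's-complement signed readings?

Unsigned: 11011100 = 220.
Signed: MSB=1 → 220 − 256 = -36.

unsigned = 220, signed = -36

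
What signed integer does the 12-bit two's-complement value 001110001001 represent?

905

MSB is 0, so the value is non-negative: 001110001001 = 905.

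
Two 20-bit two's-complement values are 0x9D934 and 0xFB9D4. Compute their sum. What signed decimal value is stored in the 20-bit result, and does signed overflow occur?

0x9D934 = 10011101100100110100 = -403148 (signed)
0xFB9D4 = 11111011100111010100 = -17964 (signed)
  10011101100100110100
+ 11111011100111010100
= 10011001001100001000  (discard carry-out 1)
Result 10011001001100001000: MSB = 1 → 627464 − 1048576 = -421112.
Both addends are negative and so is the stored result: no signed overflow.

-421112; no overflow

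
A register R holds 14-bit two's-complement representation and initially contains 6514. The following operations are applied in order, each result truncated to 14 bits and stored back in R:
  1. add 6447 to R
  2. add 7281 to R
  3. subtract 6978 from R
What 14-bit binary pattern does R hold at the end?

Start: R = 6514 = 01100101110010.
R = 6514 + 6447 = 12961; wraps to -3423 = 11001010100001
R = -3423 + 7281 = 3858 = 00111100010010
R = 3858 − 6978 = -3120 = 11001111010000

11001111010000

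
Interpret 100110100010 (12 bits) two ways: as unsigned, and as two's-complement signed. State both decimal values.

unsigned = 2466, signed = -1630

Unsigned: 100110100010 = 2466.
Signed: MSB=1 → 2466 − 4096 = -1630.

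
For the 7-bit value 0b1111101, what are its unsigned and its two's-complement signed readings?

unsigned = 125, signed = -3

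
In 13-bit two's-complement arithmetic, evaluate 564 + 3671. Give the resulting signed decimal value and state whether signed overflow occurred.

-3957; overflow

564 → 0001000110100
3671 → 0111001010111
  0001000110100
+ 0111001010111
= 1000010001011
Result 1000010001011: MSB = 1 → 4235 − 8192 = -3957.
Both addends are non-negative but the stored result is negative: signed overflow. The true value 564 + 3671 = 4235 lies outside [-4096, 4095].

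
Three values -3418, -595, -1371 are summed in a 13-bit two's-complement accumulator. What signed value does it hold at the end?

2808

-3418 + (-595) = -4013 (1000001010011)
-4013 + (-1371) = -5384 → wraps to 2808 (0101011111000)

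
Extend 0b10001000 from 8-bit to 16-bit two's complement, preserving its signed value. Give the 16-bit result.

1111111110001000

MSB of 10001000 is 1; replicate it into the new high bits.
11111111|10001000 → 1111111110001000 (still -120).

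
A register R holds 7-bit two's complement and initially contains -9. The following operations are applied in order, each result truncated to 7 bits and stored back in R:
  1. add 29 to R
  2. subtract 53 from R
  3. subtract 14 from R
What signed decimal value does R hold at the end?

-47

Start: R = -9 = 1110111.
R = -9 + 29 = 20 = 0010100
R = 20 − 53 = -33 = 1011111
R = -33 − 14 = -47 = 1010001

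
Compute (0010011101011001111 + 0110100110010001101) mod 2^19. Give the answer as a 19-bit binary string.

  0010011101011001111
+ 0110100110010001101
= 1001000011101011100

1001000011101011100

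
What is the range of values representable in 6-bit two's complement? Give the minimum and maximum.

min = -32, max = 31

Minimum: −2^5 = -32.
Maximum: 2^5 − 1 = 31.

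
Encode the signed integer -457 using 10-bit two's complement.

|-457| = 457 = 0111001001 in 10 bits.
Invert the bits: 1000110110. Add 1: 1000110111.

1000110111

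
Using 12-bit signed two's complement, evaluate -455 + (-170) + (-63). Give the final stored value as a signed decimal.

-455 + (-170) = -625 (110110001111)
-625 + (-63) = -688 (110101010000)

-688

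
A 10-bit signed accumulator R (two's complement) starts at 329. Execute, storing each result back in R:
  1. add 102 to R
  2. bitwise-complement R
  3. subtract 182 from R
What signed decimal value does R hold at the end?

Start: R = 329 = 0101001001.
R = 329 + 102 = 431 = 0110101111
R = NOT 0110101111 = 1001010000 = -432
R = -432 − 182 = -614; wraps to 410 = 0110011010

410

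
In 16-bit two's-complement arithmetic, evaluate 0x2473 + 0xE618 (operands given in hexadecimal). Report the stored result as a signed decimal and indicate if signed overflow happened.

0x2473 = 0010010001110011 = 9331 (signed)
0xE618 = 1110011000011000 = -6632 (signed)
  0010010001110011
+ 1110011000011000
= 0000101010001011  (discard carry-out 1)
Result 0000101010001011: MSB = 0 → value 2699.
Addends have opposite signs, so signed overflow cannot occur.

2699; no overflow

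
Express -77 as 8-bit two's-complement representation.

10110011

|-77| = 77 = 01001101 in 8 bits.
Invert the bits: 10110010. Add 1: 10110011.
Check: 10110011 reads as 179 − 256 = -77.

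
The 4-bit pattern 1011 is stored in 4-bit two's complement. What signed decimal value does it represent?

MSB is 1, so the value is negative.
Invert: 0100. Add 1: 0101 = 5. So the value is −5.

-5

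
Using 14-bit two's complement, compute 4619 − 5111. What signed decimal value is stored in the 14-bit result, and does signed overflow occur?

-492; no overflow

4619 → 01001000001011
5111 → 01001111110111
Subtract via negate-and-add: invert 01001111110111 + 1 = 10110000001001 (i.e. -5111).
  01001000001011
+ 10110000001001
= 11111000010100
Result 11111000010100: MSB = 1 → 15892 − 16384 = -492.
Addends (after negating the subtrahend) have opposite signs, so signed overflow cannot occur.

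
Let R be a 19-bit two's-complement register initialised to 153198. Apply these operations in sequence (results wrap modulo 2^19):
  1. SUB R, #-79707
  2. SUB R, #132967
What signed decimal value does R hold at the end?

Start: R = 153198 = 0100101011001101110.
R = 153198 − (-79707) = 232905 = 0111000110111001001
R = 232905 − 132967 = 99938 = 0011000011001100010

99938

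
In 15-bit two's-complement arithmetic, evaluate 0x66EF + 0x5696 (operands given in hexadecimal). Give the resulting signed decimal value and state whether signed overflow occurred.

15749; overflow

0x66EF = 110011011101111 = -6417 (signed)
0x5696 = 101011010010110 = -10602 (signed)
  110011011101111
+ 101011010010110
= 011110110000101  (discard carry-out 1)
Result 011110110000101: MSB = 0 → value 15749.
Both addends are negative but the stored result is non-negative: signed overflow. The true value -6417 + (-10602) = -17019 lies outside [-16384, 16383].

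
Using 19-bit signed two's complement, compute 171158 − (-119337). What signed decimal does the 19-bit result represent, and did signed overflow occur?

-233793; overflow

171158 → 0101001110010010110
-119337 → 1100010110111010111
Subtract via negate-and-add: invert 1100010110111010111 + 1 = 0011101001000101001 (i.e. 119337).
  0101001110010010110
+ 0011101001000101001
= 1000110111010111111
Result 1000110111010111111: MSB = 1 → 290495 − 524288 = -233793.
Both addends (after negating the subtrahend) are non-negative but the stored result is negative: signed overflow. The true value 171158 − (-119337) = 290495 lies outside [-262144, 262143].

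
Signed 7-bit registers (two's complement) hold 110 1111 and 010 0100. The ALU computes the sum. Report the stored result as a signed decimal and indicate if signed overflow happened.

19; no overflow

110 1111 → 1101111 = -17 (signed)
010 0100 → 0100100 = 36 (signed)
  1101111
+ 0100100
= 0010011  (discard carry-out 1)
Result 0010011: MSB = 0 → value 19.
Addends have opposite signs, so signed overflow cannot occur.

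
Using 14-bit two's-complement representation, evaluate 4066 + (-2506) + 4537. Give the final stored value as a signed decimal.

4066 + (-2506) = 1560 (00011000011000)
1560 + 4537 = 6097 (01011111010001)

6097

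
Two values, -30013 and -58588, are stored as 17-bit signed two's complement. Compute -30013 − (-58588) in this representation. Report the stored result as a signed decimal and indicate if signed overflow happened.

28575; no overflow

-30013 → 11000101011000011
-58588 → 10001101100100100
Subtract via negate-and-add: invert 10001101100100100 + 1 = 01110010011011100 (i.e. 58588).
  11000101011000011
+ 01110010011011100
= 00110111110011111  (discard carry-out 1)
Result 00110111110011111: MSB = 0 → value 28575.
Addends (after negating the subtrahend) have opposite signs, so signed overflow cannot occur.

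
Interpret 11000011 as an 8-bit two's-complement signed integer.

MSB is 1, so the value is negative.
Invert: 00111100. Add 1: 00111101 = 61. So the value is −61.

-61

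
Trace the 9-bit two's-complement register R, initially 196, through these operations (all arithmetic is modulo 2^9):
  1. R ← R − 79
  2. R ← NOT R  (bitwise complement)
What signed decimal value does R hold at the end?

Start: R = 196 = 011000100.
R = 196 − 79 = 117 = 001110101
R = NOT 001110101 = 110001010 = -118

-118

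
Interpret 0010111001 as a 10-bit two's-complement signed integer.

185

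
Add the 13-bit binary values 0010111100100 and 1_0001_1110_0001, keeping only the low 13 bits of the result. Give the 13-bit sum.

1011111000101

  0010111100100
+ 1000111100001
= 1011111000101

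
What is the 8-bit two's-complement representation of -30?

|-30| = 30 = 00011110 in 8 bits.
Invert the bits: 11100001. Add 1: 11100010.

11100010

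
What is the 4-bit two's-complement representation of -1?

1111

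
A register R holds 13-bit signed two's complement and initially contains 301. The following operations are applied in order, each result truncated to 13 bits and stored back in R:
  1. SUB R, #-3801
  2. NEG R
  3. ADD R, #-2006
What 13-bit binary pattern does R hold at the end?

Start: R = 301 = 0000100101101.
R = 301 − (-3801) = 4102; wraps to -4090 = 1000000000110
R = −(-4090) = 4090 = 0111111111010
R = 4090 + (-2006) = 2084 = 0100000100100

0100000100100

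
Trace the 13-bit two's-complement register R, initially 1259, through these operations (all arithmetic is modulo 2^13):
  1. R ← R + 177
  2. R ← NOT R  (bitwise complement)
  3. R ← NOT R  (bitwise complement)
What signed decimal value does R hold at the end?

Start: R = 1259 = 0010011101011.
R = 1259 + 177 = 1436 = 0010110011100
R = NOT 0010110011100 = 1101001100011 = -1437
R = NOT 1101001100011 = 0010110011100 = 1436

1436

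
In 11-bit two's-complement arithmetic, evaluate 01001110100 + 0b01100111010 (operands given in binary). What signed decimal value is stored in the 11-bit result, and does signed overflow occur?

01001110100 = 628 (signed)
0b01100111010 → 01100111010 = 826 (signed)
  01001110100
+ 01100111010
= 10110101110
Result 10110101110: MSB = 1 → 1454 − 2048 = -594.
Both addends are non-negative but the stored result is negative: signed overflow. The true value 628 + 826 = 1454 lies outside [-1024, 1023].

-594; overflow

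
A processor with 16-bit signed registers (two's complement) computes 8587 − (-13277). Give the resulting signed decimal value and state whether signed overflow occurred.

8587 → 0010000110001011
-13277 → 1100110000100011
Subtract via negate-and-add: invert 1100110000100011 + 1 = 0011001111011101 (i.e. 13277).
  0010000110001011
+ 0011001111011101
= 0101010101101000
Result 0101010101101000: MSB = 0 → value 21864.
Both addends (after negating the subtrahend) are non-negative and so is the stored result: no signed overflow.

21864; no overflow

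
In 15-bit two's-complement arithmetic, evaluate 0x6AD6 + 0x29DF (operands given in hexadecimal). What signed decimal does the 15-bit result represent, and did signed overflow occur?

5301; no overflow

0x6AD6 = 110101011010110 = -5418 (signed)
0x29DF = 010100111011111 = 10719 (signed)
  110101011010110
+ 010100111011111
= 001010010110101  (discard carry-out 1)
Result 001010010110101: MSB = 0 → value 5301.
Addends have opposite signs, so signed overflow cannot occur.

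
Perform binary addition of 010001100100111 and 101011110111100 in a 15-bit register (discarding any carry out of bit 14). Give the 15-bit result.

111101011100011

  010001100100111
+ 101011110111100
= 111101011100011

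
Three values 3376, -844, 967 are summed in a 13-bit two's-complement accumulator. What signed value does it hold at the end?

3376 + (-844) = 2532 (0100111100100)
2532 + 967 = 3499 (0110110101011)

3499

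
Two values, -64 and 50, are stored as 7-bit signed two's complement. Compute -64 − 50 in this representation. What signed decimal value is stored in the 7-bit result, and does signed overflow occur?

-64 → 1000000
50 → 0110010
Subtract via negate-and-add: invert 0110010 + 1 = 1001110 (i.e. -50).
  1000000
+ 1001110
= 0001110  (discard carry-out 1)
Result 0001110: MSB = 0 → value 14.
Both addends (after negating the subtrahend) are negative but the stored result is non-negative: signed overflow. The true value -64 − 50 = -114 lies outside [-64, 63].

14; overflow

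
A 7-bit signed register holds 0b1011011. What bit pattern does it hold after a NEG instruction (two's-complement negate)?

0100101

Invert: 0100100. Add 1: 0100101.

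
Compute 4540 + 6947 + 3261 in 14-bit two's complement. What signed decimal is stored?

4540 + 6947 = 11487 → wraps to -4897 (10110011011111)
-4897 + 3261 = -1636 (11100110011100)

-1636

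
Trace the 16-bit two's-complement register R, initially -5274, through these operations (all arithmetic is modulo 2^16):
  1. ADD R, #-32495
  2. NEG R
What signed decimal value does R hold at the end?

-27767

Start: R = -5274 = 1110101101100110.
R = -5274 + (-32495) = -37769; wraps to 27767 = 0110110001110111
R = −(27767) = -27767 = 1001001110001001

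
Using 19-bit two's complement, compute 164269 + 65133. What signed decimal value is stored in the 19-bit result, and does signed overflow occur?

229402; no overflow

164269 → 0101000000110101101
65133 → 0001111111001101101
  0101000000110101101
+ 0001111111001101101
= 0111000000000011010
Result 0111000000000011010: MSB = 0 → value 229402.
Both addends are non-negative and so is the stored result: no signed overflow.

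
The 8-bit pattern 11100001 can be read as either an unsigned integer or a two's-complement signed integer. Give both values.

Unsigned: 11100001 = 225.
Signed: MSB=1 → 225 − 256 = -31.

unsigned = 225, signed = -31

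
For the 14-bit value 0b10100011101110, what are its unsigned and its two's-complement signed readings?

Unsigned: 10100011101110 = 10478.
Signed: MSB=1 → 10478 − 16384 = -5906.

unsigned = 10478, signed = -5906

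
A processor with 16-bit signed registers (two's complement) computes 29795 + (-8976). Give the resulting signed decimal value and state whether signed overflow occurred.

20819; no overflow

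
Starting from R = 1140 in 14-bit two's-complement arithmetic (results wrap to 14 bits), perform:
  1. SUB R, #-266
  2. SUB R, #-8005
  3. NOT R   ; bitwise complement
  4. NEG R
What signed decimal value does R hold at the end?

Start: R = 1140 = 00010001110100.
R = 1140 − (-266) = 1406 = 00010101111110
R = 1406 − (-8005) = 9411; wraps to -6973 = 10010011000011
R = NOT 10010011000011 = 01101100111100 = 6972
R = −(6972) = -6972 = 10010011000100

-6972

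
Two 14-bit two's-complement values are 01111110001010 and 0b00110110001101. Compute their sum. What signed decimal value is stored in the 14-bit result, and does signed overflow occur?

-4841; overflow

01111110001010 = 8074 (signed)
0b00110110001101 → 00110110001101 = 3469 (signed)
  01111110001010
+ 00110110001101
= 10110100010111
Result 10110100010111: MSB = 1 → 11543 − 16384 = -4841.
Both addends are non-negative but the stored result is negative: signed overflow. The true value 8074 + 3469 = 11543 lies outside [-8192, 8191].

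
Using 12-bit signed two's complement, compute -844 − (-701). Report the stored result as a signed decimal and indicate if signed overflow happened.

-844 → 110010110100
-701 → 110101000011
Subtract via negate-and-add: invert 110101000011 + 1 = 001010111101 (i.e. 701).
  110010110100
+ 001010111101
= 111101110001
Result 111101110001: MSB = 1 → 3953 − 4096 = -143.
Addends (after negating the subtrahend) have opposite signs, so signed overflow cannot occur.

-143; no overflow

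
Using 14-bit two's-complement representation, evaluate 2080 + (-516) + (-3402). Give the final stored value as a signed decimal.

-1838

2080 + (-516) = 1564 (00011000011100)
1564 + (-3402) = -1838 (11100011010010)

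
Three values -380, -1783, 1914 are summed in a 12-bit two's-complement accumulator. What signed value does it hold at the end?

-380 + (-1783) = -2163 → wraps to 1933 (011110001101)
1933 + 1914 = 3847 → wraps to -249 (111100000111)

-249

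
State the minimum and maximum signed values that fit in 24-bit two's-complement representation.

Minimum: −2^23 = -8388608.
Maximum: 2^23 − 1 = 8388607.

min = -8388608, max = 8388607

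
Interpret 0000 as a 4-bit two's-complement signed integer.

MSB is 0, so the value is non-negative: 0000 = 0.

0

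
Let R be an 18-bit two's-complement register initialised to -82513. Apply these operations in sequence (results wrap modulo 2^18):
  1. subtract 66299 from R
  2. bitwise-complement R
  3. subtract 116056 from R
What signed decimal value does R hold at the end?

Start: R = -82513 = 101011110110101111.
R = -82513 − 66299 = -148812; wraps to 113332 = 011011101010110100
R = NOT 011011101010110100 = 100100010101001011 = -113333
R = -113333 − 116056 = -229389; wraps to 32755 = 000111111111110011

32755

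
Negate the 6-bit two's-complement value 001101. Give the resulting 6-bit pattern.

Invert: 110010. Add 1: 110011.
Check: 001101 = 13, 110011 = -13.

110011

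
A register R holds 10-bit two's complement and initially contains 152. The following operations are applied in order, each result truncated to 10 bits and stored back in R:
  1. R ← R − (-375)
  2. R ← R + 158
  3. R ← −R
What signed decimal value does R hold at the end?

Start: R = 152 = 0010011000.
R = 152 − (-375) = 527; wraps to -497 = 1000001111
R = -497 + 158 = -339 = 1010101101
R = −(-339) = 339 = 0101010011

339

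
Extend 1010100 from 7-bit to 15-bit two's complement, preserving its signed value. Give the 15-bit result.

111111111010100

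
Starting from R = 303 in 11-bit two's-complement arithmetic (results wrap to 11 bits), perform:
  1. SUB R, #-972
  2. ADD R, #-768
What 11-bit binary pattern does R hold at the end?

00111111011

Start: R = 303 = 00100101111.
R = 303 − (-972) = 1275; wraps to -773 = 10011111011
R = -773 + (-768) = -1541; wraps to 507 = 00111111011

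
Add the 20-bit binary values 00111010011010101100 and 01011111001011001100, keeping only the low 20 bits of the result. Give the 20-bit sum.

  00111010011010101100
+ 01011111001011001100
= 10011001100101111000

10011001100101111000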